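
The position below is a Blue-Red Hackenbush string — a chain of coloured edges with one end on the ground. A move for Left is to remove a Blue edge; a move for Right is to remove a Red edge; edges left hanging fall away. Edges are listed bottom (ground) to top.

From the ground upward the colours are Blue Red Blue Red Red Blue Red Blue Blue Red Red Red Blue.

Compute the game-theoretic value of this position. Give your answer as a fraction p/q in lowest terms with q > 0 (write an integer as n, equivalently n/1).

2403/4096

Build v(s[:k]) for k = 1..13, string s = Blue Red Blue Red Red Blue Red Blue Blue Red Red Red Blue.
v(B) = { 0 |  } -> 1
v(BR) = { 0 | 1 } -> 1/2
v(BRB) = { 0 1/2 | 1 } -> 3/4
v(BRBR) = { 0 1/2 | 3/4 1 } -> 5/8
v(BRBRR) = { 0 1/2 | 5/8 3/4 1 } -> 9/16
v(BRBRRB) = { 0 1/2 9/16 | 5/8 3/4 1 } -> 19/32
v(BRBRRBR) = { 0 1/2 9/16 | 19/32 5/8 3/4 1 } -> 37/64
v(BRBRRBRB) = { 0 1/2 9/16 37/64 | 19/32 5/8 3/4 1 } -> 75/128
v(BRBRRBRBB) = { 0 1/2 9/16 37/64 75/128 | 19/32 5/8 3/4 1 } -> 151/256
v(BRBRRBRBBR) = { 0 1/2 9/16 37/64 75/128 | 151/256 19/32 5/8 3/4 1 } -> 301/512
v(BRBRRBRBBRR) = { 0 1/2 9/16 37/64 75/128 | 301/512 151/256 19/32 5/8 3/4 1 } -> 601/1024
v(BRBRRBRBBRRR) = { 0 1/2 9/16 37/64 75/128 | 601/1024 301/512 151/256 19/32 5/8 3/4 1 } -> 1201/2048
v(BRBRRBRBBRRRB) = { 0 1/2 9/16 37/64 75/128 1201/2048 | 601/1024 301/512 151/256 19/32 5/8 3/4 1 } -> 2403/4096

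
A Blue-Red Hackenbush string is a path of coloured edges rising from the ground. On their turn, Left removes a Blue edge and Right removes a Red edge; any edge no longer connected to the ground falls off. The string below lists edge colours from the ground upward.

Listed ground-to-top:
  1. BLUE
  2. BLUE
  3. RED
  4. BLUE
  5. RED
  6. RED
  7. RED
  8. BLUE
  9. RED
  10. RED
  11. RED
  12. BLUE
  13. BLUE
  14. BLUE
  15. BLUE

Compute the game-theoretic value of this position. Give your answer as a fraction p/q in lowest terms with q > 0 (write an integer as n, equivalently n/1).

value(B) = { 0 | none } ⇒ 1
value(BB) = { 0, 1 | none } ⇒ 2
value(BBR) = { 0, 1 | 2 } ⇒ 3/2
value(BBRB) = { 0, 1, 3/2 | 2 } ⇒ 7/4
value(BBRBR) = { 0, 1, 3/2 | 7/4, 2 } ⇒ 13/8
value(BBRBRR) = { 0, 1, 3/2 | 13/8, 7/4, 2 } ⇒ 25/16
value(BBRBRRR) = { 0, 1, 3/2 | 25/16, 13/8, 7/4, 2 } ⇒ 49/32
value(BBRBRRRB) = { 0, 1, 3/2, 49/32 | 25/16, 13/8, 7/4, 2 } ⇒ 99/64
value(BBRBRRRBR) = { 0, 1, 3/2, 49/32 | 99/64, 25/16, 13/8, 7/4, 2 } ⇒ 197/128
value(BBRBRRRBRR) = { 0, 1, 3/2, 49/32 | 197/128, 99/64, 25/16, 13/8, 7/4, 2 } ⇒ 393/256
value(BBRBRRRBRRR) = { 0, 1, 3/2, 49/32 | 393/256, 197/128, 99/64, 25/16, 13/8, 7/4, 2 } ⇒ 785/512
value(BBRBRRRBRRRB) = { 0, 1, 3/2, 49/32, 785/512 | 393/256, 197/128, 99/64, 25/16, 13/8, 7/4, 2 } ⇒ 1571/1024
value(BBRBRRRBRRRBB) = { 0, 1, 3/2, 49/32, 785/512, 1571/1024 | 393/256, 197/128, 99/64, 25/16, 13/8, 7/4, 2 } ⇒ 3143/2048
value(BBRBRRRBRRRBBB) = { 0, 1, 3/2, 49/32, 785/512, 1571/1024, 3143/2048 | 393/256, 197/128, 99/64, 25/16, 13/8, 7/4, 2 } ⇒ 6287/4096
value(BBRBRRRBRRRBBBB) = { 0, 1, 3/2, 49/32, 785/512, 1571/1024, 3143/2048, 6287/4096 | 393/256, 197/128, 99/64, 25/16, 13/8, 7/4, 2 } ⇒ 12575/8192

12575/8192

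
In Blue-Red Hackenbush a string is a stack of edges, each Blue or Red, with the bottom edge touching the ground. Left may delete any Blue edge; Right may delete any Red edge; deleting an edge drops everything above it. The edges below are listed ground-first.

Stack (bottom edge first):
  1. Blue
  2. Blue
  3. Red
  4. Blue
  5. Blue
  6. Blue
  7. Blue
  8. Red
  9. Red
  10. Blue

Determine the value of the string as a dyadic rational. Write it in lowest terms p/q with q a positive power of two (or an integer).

499/256

Prefix values for Blue Blue Red Blue Blue Blue Blue Red Red Blue via {L|R} + simplicity:
g(B) = { 0 | · } => 1
g(BB) = { 0,1 | · } => 2
g(BBR) = { 0,1 | 2 } => 3/2
g(BBRB) = { 0,1,3/2 | 2 } => 7/4
g(BBRBB) = { 0,1,3/2,7/4 | 2 } => 15/8
g(BBRBBB) = { 0,1,3/2,7/4,15/8 | 2 } => 31/16
g(BBRBBBB) = { 0,1,3/2,7/4,15/8,31/16 | 2 } => 63/32
g(BBRBBBBR) = { 0,1,3/2,7/4,15/8,31/16 | 63/32,2 } => 125/64
g(BBRBBBBRR) = { 0,1,3/2,7/4,15/8,31/16 | 125/64,63/32,2 } => 249/128
g(BBRBBBBRRB) = { 0,1,3/2,7/4,15/8,31/16,249/128 | 125/64,63/32,2 } => 499/256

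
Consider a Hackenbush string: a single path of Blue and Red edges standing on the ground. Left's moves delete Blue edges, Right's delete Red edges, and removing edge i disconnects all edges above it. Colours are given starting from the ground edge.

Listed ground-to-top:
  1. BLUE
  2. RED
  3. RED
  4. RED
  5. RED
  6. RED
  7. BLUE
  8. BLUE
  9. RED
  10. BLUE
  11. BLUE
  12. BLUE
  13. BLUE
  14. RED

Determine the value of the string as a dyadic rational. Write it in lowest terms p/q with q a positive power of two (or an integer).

445/8192

1 of 14 · B · max L 0 · min R +∞ — 1
2 of 14 · BR · max L 0 · min R 1 — 1/2
3 of 14 · BRR · max L 0 · min R 1/2 — 1/4
4 of 14 · BRRR · max L 0 · min R 1/4 — 1/8
5 of 14 · BRRRR · max L 0 · min R 1/8 — 1/16
6 of 14 · BRRRRR · max L 0 · min R 1/16 — 1/32
7 of 14 · BRRRRRB · max L 1/32 · min R 1/16 — 3/64
8 of 14 · BRRRRRBB · max L 3/64 · min R 1/16 — 7/128
9 of 14 · BRRRRRBBR · max L 3/64 · min R 7/128 — 13/256
10 of 14 · BRRRRRBBRB · max L 13/256 · min R 7/128 — 27/512
11 of 14 · BRRRRRBBRBB · max L 27/512 · min R 7/128 — 55/1024
12 of 14 · BRRRRRBBRBBB · max L 55/1024 · min R 7/128 — 111/2048
13 of 14 · BRRRRRBBRBBBB · max L 111/2048 · min R 7/128 — 223/4096
14 of 14 · BRRRRRBBRBBBBR · max L 111/2048 · min R 223/4096 — 445/8192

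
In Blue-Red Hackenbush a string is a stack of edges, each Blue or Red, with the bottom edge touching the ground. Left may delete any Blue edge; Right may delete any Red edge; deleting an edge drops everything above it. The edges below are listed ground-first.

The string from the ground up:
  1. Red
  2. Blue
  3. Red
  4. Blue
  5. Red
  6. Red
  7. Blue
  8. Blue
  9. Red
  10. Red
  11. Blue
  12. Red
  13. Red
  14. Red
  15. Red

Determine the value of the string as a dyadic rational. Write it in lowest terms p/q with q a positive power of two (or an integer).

-11487/16384

edge 1 of 15 (Red): { none | 0 } = -1
edge 2 of 15 (Blue): { -1 | 0 } = -1/2
edge 3 of 15 (Red): { -1 | -1/2 0 } = -3/4
edge 4 of 15 (Blue): { -1 -3/4 | -1/2 0 } = -5/8
edge 5 of 15 (Red): { -1 -3/4 | -5/8 -1/2 0 } = -11/16
edge 6 of 15 (Red): { -1 -3/4 | -11/16 -5/8 -1/2 0 } = -23/32
edge 7 of 15 (Blue): { -1 -3/4 -23/32 | -11/16 -5/8 -1/2 0 } = -45/64
edge 8 of 15 (Blue): { -1 -3/4 -23/32 -45/64 | -11/16 -5/8 -1/2 0 } = -89/128
edge 9 of 15 (Red): { -1 -3/4 -23/32 -45/64 | -89/128 -11/16 -5/8 -1/2 0 } = -179/256
edge 10 of 15 (Red): { -1 -3/4 -23/32 -45/64 | -179/256 -89/128 -11/16 -5/8 -1/2 0 } = -359/512
edge 11 of 15 (Blue): { -1 -3/4 -23/32 -45/64 -359/512 | -179/256 -89/128 -11/16 -5/8 -1/2 0 } = -717/1024
edge 12 of 15 (Red): { -1 -3/4 -23/32 -45/64 -359/512 | -717/1024 -179/256 -89/128 -11/16 -5/8 -1/2 0 } = -1435/2048
edge 13 of 15 (Red): { -1 -3/4 -23/32 -45/64 -359/512 | -1435/2048 -717/1024 -179/256 -89/128 -11/16 -5/8 -1/2 0 } = -2871/4096
edge 14 of 15 (Red): { -1 -3/4 -23/32 -45/64 -359/512 | -2871/4096 -1435/2048 -717/1024 -179/256 -89/128 -11/16 -5/8 -1/2 0 } = -5743/8192
edge 15 of 15 (Red): { -1 -3/4 -23/32 -45/64 -359/512 | -5743/8192 -2871/4096 -1435/2048 -717/1024 -179/256 -89/128 -11/16 -5/8 -1/2 0 } = -11487/16384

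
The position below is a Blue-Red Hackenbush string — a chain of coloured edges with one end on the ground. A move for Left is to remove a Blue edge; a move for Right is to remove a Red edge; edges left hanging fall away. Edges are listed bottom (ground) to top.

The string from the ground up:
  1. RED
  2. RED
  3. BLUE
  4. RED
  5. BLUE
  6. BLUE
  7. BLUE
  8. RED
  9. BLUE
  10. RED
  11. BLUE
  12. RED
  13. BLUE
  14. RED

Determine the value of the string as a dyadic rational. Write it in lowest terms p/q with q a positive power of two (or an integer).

edge 1 of 14 (RED): { (no moves) | 0 } gives -1
edge 2 of 14 (RED): { (no moves) | -1, 0 } gives -2
edge 3 of 14 (BLUE): { -2 | -1, 0 } gives -3/2
edge 4 of 14 (RED): { -2 | -3/2, -1, 0 } gives -7/4
edge 5 of 14 (BLUE): { -2, -7/4 | -3/2, -1, 0 } gives -13/8
edge 6 of 14 (BLUE): { -2, -7/4, -13/8 | -3/2, -1, 0 } gives -25/16
edge 7 of 14 (BLUE): { -2, -7/4, -13/8, -25/16 | -3/2, -1, 0 } gives -49/32
edge 8 of 14 (RED): { -2, -7/4, -13/8, -25/16 | -49/32, -3/2, -1, 0 } gives -99/64
edge 9 of 14 (BLUE): { -2, -7/4, -13/8, -25/16, -99/64 | -49/32, -3/2, -1, 0 } gives -197/128
edge 10 of 14 (RED): { -2, -7/4, -13/8, -25/16, -99/64 | -197/128, -49/32, -3/2, -1, 0 } gives -395/256
edge 11 of 14 (BLUE): { -2, -7/4, -13/8, -25/16, -99/64, -395/256 | -197/128, -49/32, -3/2, -1, 0 } gives -789/512
edge 12 of 14 (RED): { -2, -7/4, -13/8, -25/16, -99/64, -395/256 | -789/512, -197/128, -49/32, -3/2, -1, 0 } gives -1579/1024
edge 13 of 14 (BLUE): { -2, -7/4, -13/8, -25/16, -99/64, -395/256, -1579/1024 | -789/512, -197/128, -49/32, -3/2, -1, 0 } gives -3157/2048
edge 14 of 14 (RED): { -2, -7/4, -13/8, -25/16, -99/64, -395/256, -1579/1024 | -3157/2048, -789/512, -197/128, -49/32, -3/2, -1, 0 } gives -6315/4096

-6315/4096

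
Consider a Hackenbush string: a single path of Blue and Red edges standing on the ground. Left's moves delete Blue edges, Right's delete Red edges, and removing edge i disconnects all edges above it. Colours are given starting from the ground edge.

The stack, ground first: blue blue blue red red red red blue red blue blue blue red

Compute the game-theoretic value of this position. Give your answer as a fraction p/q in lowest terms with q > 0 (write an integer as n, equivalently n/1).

Recurse on prefixes of the 13-edge string blue blue blue red red red red blue red blue blue blue red:
b: Left { 0 }, Right { · } => simplest 1
bb: Left { 0 1 }, Right { · } => simplest 2
bbb: Left { 0 1 2 }, Right { · } => simplest 3
bbbr: Left { 0 1 2 }, Right { 3 } => simplest 5/2
bbbrr: Left { 0 1 2 }, Right { 5/2 3 } => simplest 9/4
bbbrrr: Left { 0 1 2 }, Right { 9/4 5/2 3 } => simplest 17/8
bbbrrrr: Left { 0 1 2 }, Right { 17/8 9/4 5/2 3 } => simplest 33/16
bbbrrrrb: Left { 0 1 2 33/16 }, Right { 17/8 9/4 5/2 3 } => simplest 67/32
bbbrrrrbr: Left { 0 1 2 33/16 }, Right { 67/32 17/8 9/4 5/2 3 } => simplest 133/64
bbbrrrrbrb: Left { 0 1 2 33/16 133/64 }, Right { 67/32 17/8 9/4 5/2 3 } => simplest 267/128
bbbrrrrbrbb: Left { 0 1 2 33/16 133/64 267/128 }, Right { 67/32 17/8 9/4 5/2 3 } => simplest 535/256
bbbrrrrbrbbb: Left { 0 1 2 33/16 133/64 267/128 535/256 }, Right { 67/32 17/8 9/4 5/2 3 } => simplest 1071/512
bbbrrrrbrbbbr: Left { 0 1 2 33/16 133/64 267/128 535/256 }, Right { 1071/512 67/32 17/8 9/4 5/2 3 } => simplest 2141/1024

2141/1024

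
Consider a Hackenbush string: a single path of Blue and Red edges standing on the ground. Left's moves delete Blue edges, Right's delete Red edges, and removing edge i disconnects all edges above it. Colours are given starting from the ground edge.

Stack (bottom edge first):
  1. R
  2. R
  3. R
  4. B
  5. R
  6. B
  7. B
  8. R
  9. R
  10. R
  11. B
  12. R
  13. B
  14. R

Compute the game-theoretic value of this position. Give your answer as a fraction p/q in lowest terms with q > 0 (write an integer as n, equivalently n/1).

-5355/2048

Recurse on prefixes of the 14-edge string R R R B R B B R R R B R B R:
step 1: add R to get R; options L={ none } R={ 0 } = -1
step 2: add R to get RR; options L={ none } R={ -1, 0 } = -2
step 3: add R to get RRR; options L={ none } R={ -2, -1, 0 } = -3
step 4: add B to get RRRB; options L={ -3 } R={ -2, -1, 0 } = -5/2
step 5: add R to get RRRBR; options L={ -3 } R={ -5/2, -2, -1, 0 } = -11/4
step 6: add B to get RRRBRB; options L={ -3, -11/4 } R={ -5/2, -2, -1, 0 } = -21/8
step 7: add B to get RRRBRBB; options L={ -3, -11/4, -21/8 } R={ -5/2, -2, -1, 0 } = -41/16
step 8: add R to get RRRBRBBR; options L={ -3, -11/4, -21/8 } R={ -41/16, -5/2, -2, -1, 0 } = -83/32
step 9: add R to get RRRBRBBRR; options L={ -3, -11/4, -21/8 } R={ -83/32, -41/16, -5/2, -2, -1, 0 } = -167/64
step 10: add R to get RRRBRBBRRR; options L={ -3, -11/4, -21/8 } R={ -167/64, -83/32, -41/16, -5/2, -2, -1, 0 } = -335/128
step 11: add B to get RRRBRBBRRRB; options L={ -3, -11/4, -21/8, -335/128 } R={ -167/64, -83/32, -41/16, -5/2, -2, -1, 0 } = -669/256
step 12: add R to get RRRBRBBRRRBR; options L={ -3, -11/4, -21/8, -335/128 } R={ -669/256, -167/64, -83/32, -41/16, -5/2, -2, -1, 0 } = -1339/512
step 13: add B to get RRRBRBBRRRBRB; options L={ -3, -11/4, -21/8, -335/128, -1339/512 } R={ -669/256, -167/64, -83/32, -41/16, -5/2, -2, -1, 0 } = -2677/1024
step 14: add R to get RRRBRBBRRRBRBR; options L={ -3, -11/4, -21/8, -335/128, -1339/512 } R={ -2677/1024, -669/256, -167/64, -83/32, -41/16, -5/2, -2, -1, 0 } = -5355/2048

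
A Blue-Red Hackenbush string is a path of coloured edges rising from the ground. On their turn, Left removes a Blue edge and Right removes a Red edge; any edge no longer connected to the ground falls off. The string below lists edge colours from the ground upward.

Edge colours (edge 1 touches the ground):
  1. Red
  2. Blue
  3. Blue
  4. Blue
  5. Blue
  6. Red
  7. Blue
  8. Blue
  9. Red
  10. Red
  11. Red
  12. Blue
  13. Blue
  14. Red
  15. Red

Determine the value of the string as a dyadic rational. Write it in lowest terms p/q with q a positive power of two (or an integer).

-1255/16384

v_1 [R]  L=[—]  R=[0]  ⇒ -1
v_2 [RB]  L=[-1]  R=[0]  ⇒ -1/2
v_3 [RBB]  L=[-1,-1/2]  R=[0]  ⇒ -1/4
v_4 [RBBB]  L=[-1,-1/2,-1/4]  R=[0]  ⇒ -1/8
v_5 [RBBBB]  L=[-1,-1/2,-1/4,-1/8]  R=[0]  ⇒ -1/16
v_6 [RBBBBR]  L=[-1,-1/2,-1/4,-1/8]  R=[-1/16,0]  ⇒ -3/32
v_7 [RBBBBRB]  L=[-1,-1/2,-1/4,-1/8,-3/32]  R=[-1/16,0]  ⇒ -5/64
v_8 [RBBBBRBB]  L=[-1,-1/2,-1/4,-1/8,-3/32,-5/64]  R=[-1/16,0]  ⇒ -9/128
v_9 [RBBBBRBBR]  L=[-1,-1/2,-1/4,-1/8,-3/32,-5/64]  R=[-9/128,-1/16,0]  ⇒ -19/256
v_10 [RBBBBRBBRR]  L=[-1,-1/2,-1/4,-1/8,-3/32,-5/64]  R=[-19/256,-9/128,-1/16,0]  ⇒ -39/512
v_11 [RBBBBRBBRRR]  L=[-1,-1/2,-1/4,-1/8,-3/32,-5/64]  R=[-39/512,-19/256,-9/128,-1/16,0]  ⇒ -79/1024
v_12 [RBBBBRBBRRRB]  L=[-1,-1/2,-1/4,-1/8,-3/32,-5/64,-79/1024]  R=[-39/512,-19/256,-9/128,-1/16,0]  ⇒ -157/2048
v_13 [RBBBBRBBRRRBB]  L=[-1,-1/2,-1/4,-1/8,-3/32,-5/64,-79/1024,-157/2048]  R=[-39/512,-19/256,-9/128,-1/16,0]  ⇒ -313/4096
v_14 [RBBBBRBBRRRBBR]  L=[-1,-1/2,-1/4,-1/8,-3/32,-5/64,-79/1024,-157/2048]  R=[-313/4096,-39/512,-19/256,-9/128,-1/16,0]  ⇒ -627/8192
v_15 [RBBBBRBBRRRBBRR]  L=[-1,-1/2,-1/4,-1/8,-3/32,-5/64,-79/1024,-157/2048]  R=[-627/8192,-313/4096,-39/512,-19/256,-9/128,-1/16,0]  ⇒ -1255/16384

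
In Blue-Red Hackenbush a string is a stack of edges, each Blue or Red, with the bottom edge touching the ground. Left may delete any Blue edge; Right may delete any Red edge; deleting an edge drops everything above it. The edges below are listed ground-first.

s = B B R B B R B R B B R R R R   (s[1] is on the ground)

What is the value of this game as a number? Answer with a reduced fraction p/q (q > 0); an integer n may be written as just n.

val(B) = { 0 | none } = 1
val(BB) = { 0 1 | none } = 2
val(BBR) = { 0 1 | 2 } = 3/2
val(BBRB) = { 0 1 3/2 | 2 } = 7/4
val(BBRBB) = { 0 1 3/2 7/4 | 2 } = 15/8
val(BBRBBR) = { 0 1 3/2 7/4 | 15/8 2 } = 29/16
val(BBRBBRB) = { 0 1 3/2 7/4 29/16 | 15/8 2 } = 59/32
val(BBRBBRBR) = { 0 1 3/2 7/4 29/16 | 59/32 15/8 2 } = 117/64
val(BBRBBRBRB) = { 0 1 3/2 7/4 29/16 117/64 | 59/32 15/8 2 } = 235/128
val(BBRBBRBRBB) = { 0 1 3/2 7/4 29/16 117/64 235/128 | 59/32 15/8 2 } = 471/256
val(BBRBBRBRBBR) = { 0 1 3/2 7/4 29/16 117/64 235/128 | 471/256 59/32 15/8 2 } = 941/512
val(BBRBBRBRBBRR) = { 0 1 3/2 7/4 29/16 117/64 235/128 | 941/512 471/256 59/32 15/8 2 } = 1881/1024
val(BBRBBRBRBBRRR) = { 0 1 3/2 7/4 29/16 117/64 235/128 | 1881/1024 941/512 471/256 59/32 15/8 2 } = 3761/2048
val(BBRBBRBRBBRRRR) = { 0 1 3/2 7/4 29/16 117/64 235/128 | 3761/2048 1881/1024 941/512 471/256 59/32 15/8 2 } = 7521/4096

7521/4096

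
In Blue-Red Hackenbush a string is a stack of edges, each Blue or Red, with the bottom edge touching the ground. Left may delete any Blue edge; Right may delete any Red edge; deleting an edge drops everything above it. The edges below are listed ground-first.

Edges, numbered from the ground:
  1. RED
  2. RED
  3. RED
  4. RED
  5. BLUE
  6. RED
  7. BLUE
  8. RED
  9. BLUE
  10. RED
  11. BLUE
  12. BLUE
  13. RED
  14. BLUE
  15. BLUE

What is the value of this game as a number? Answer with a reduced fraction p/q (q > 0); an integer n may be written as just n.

-7497/2048

Build value(s[:k]) for k = 1..15, string s = RED RED RED RED BLUE RED BLUE RED BLUE RED BLUE BLUE RED BLUE BLUE.
value_1 [R]  L=[—]  R=[0]  gives -1
value_2 [RR]  L=[—]  R=[-1,0]  gives -2
value_3 [RRR]  L=[—]  R=[-2,-1,0]  gives -3
value_4 [RRRR]  L=[—]  R=[-3,-2,-1,0]  gives -4
value_5 [RRRRB]  L=[-4]  R=[-3,-2,-1,0]  gives -7/2
value_6 [RRRRBR]  L=[-4]  R=[-7/2,-3,-2,-1,0]  gives -15/4
value_7 [RRRRBRB]  L=[-4,-15/4]  R=[-7/2,-3,-2,-1,0]  gives -29/8
value_8 [RRRRBRBR]  L=[-4,-15/4]  R=[-29/8,-7/2,-3,-2,-1,0]  gives -59/16
value_9 [RRRRBRBRB]  L=[-4,-15/4,-59/16]  R=[-29/8,-7/2,-3,-2,-1,0]  gives -117/32
value_10 [RRRRBRBRBR]  L=[-4,-15/4,-59/16]  R=[-117/32,-29/8,-7/2,-3,-2,-1,0]  gives -235/64
value_11 [RRRRBRBRBRB]  L=[-4,-15/4,-59/16,-235/64]  R=[-117/32,-29/8,-7/2,-3,-2,-1,0]  gives -469/128
value_12 [RRRRBRBRBRBB]  L=[-4,-15/4,-59/16,-235/64,-469/128]  R=[-117/32,-29/8,-7/2,-3,-2,-1,0]  gives -937/256
value_13 [RRRRBRBRBRBBR]  L=[-4,-15/4,-59/16,-235/64,-469/128]  R=[-937/256,-117/32,-29/8,-7/2,-3,-2,-1,0]  gives -1875/512
value_14 [RRRRBRBRBRBBRB]  L=[-4,-15/4,-59/16,-235/64,-469/128,-1875/512]  R=[-937/256,-117/32,-29/8,-7/2,-3,-2,-1,0]  gives -3749/1024
value_15 [RRRRBRBRBRBBRBB]  L=[-4,-15/4,-59/16,-235/64,-469/128,-1875/512,-3749/1024]  R=[-937/256,-117/32,-29/8,-7/2,-3,-2,-1,0]  gives -7497/2048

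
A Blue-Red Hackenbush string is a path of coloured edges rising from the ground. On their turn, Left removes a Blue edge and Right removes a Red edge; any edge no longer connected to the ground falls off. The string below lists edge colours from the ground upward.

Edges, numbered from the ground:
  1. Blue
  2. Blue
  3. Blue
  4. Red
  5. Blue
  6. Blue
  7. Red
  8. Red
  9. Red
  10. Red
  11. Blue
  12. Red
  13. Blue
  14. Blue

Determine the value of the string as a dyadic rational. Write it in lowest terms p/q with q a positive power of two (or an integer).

1 of 14 · B · max L 0 · min R +∞ -> 1
2 of 14 · BB · max L 1 · min R +∞ -> 2
3 of 14 · BBB · max L 2 · min R +∞ -> 3
4 of 14 · BBBR · max L 2 · min R 3 -> 5/2
5 of 14 · BBBRB · max L 5/2 · min R 3 -> 11/4
6 of 14 · BBBRBB · max L 11/4 · min R 3 -> 23/8
7 of 14 · BBBRBBR · max L 11/4 · min R 23/8 -> 45/16
8 of 14 · BBBRBBRR · max L 11/4 · min R 45/16 -> 89/32
9 of 14 · BBBRBBRRR · max L 11/4 · min R 89/32 -> 177/64
10 of 14 · BBBRBBRRRR · max L 11/4 · min R 177/64 -> 353/128
11 of 14 · BBBRBBRRRRB · max L 353/128 · min R 177/64 -> 707/256
12 of 14 · BBBRBBRRRRBR · max L 353/128 · min R 707/256 -> 1413/512
13 of 14 · BBBRBBRRRRBRB · max L 1413/512 · min R 707/256 -> 2827/1024
14 of 14 · BBBRBBRRRRBRBB · max L 2827/1024 · min R 707/256 -> 5655/2048

5655/2048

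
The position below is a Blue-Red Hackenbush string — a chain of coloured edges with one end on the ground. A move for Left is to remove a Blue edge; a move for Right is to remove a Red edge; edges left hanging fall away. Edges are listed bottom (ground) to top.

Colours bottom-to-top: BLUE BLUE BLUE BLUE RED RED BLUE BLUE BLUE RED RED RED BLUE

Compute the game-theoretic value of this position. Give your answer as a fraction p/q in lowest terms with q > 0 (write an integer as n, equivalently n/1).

1763/512

value_1 [B]  L=[0]  R=[—]  so 1
value_2 [BB]  L=[0 1]  R=[—]  so 2
value_3 [BBB]  L=[0 1 2]  R=[—]  so 3
value_4 [BBBB]  L=[0 1 2 3]  R=[—]  so 4
value_5 [BBBBR]  L=[0 1 2 3]  R=[4]  so 7/2
value_6 [BBBBRR]  L=[0 1 2 3]  R=[7/2 4]  so 13/4
value_7 [BBBBRRB]  L=[0 1 2 3 13/4]  R=[7/2 4]  so 27/8
value_8 [BBBBRRBB]  L=[0 1 2 3 13/4 27/8]  R=[7/2 4]  so 55/16
value_9 [BBBBRRBBB]  L=[0 1 2 3 13/4 27/8 55/16]  R=[7/2 4]  so 111/32
value_10 [BBBBRRBBBR]  L=[0 1 2 3 13/4 27/8 55/16]  R=[111/32 7/2 4]  so 221/64
value_11 [BBBBRRBBBRR]  L=[0 1 2 3 13/4 27/8 55/16]  R=[221/64 111/32 7/2 4]  so 441/128
value_12 [BBBBRRBBBRRR]  L=[0 1 2 3 13/4 27/8 55/16]  R=[441/128 221/64 111/32 7/2 4]  so 881/256
value_13 [BBBBRRBBBRRRB]  L=[0 1 2 3 13/4 27/8 55/16 881/256]  R=[441/128 221/64 111/32 7/2 4]  so 1763/512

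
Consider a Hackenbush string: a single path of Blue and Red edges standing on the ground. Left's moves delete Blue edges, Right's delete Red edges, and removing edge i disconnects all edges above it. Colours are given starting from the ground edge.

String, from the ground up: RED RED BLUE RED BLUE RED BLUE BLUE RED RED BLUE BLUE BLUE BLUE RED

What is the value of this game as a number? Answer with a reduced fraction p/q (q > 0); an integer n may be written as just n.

Build g(s[:k]) for k = 1..15, string s = RED RED BLUE RED BLUE RED BLUE BLUE RED RED BLUE BLUE BLUE BLUE RED.
R: Left { (no moves) }, Right { 0 } — simplest -1
RR: Left { (no moves) }, Right { -1; 0 } — simplest -2
RRB: Left { -2 }, Right { -1; 0 } — simplest -3/2
RRBR: Left { -2 }, Right { -3/2; -1; 0 } — simplest -7/4
RRBRB: Left { -2; -7/4 }, Right { -3/2; -1; 0 } — simplest -13/8
RRBRBR: Left { -2; -7/4 }, Right { -13/8; -3/2; -1; 0 } — simplest -27/16
RRBRBRB: Left { -2; -7/4; -27/16 }, Right { -13/8; -3/2; -1; 0 } — simplest -53/32
RRBRBRBB: Left { -2; -7/4; -27/16; -53/32 }, Right { -13/8; -3/2; -1; 0 } — simplest -105/64
RRBRBRBBR: Left { -2; -7/4; -27/16; -53/32 }, Right { -105/64; -13/8; -3/2; -1; 0 } — simplest -211/128
RRBRBRBBRR: Left { -2; -7/4; -27/16; -53/32 }, Right { -211/128; -105/64; -13/8; -3/2; -1; 0 } — simplest -423/256
RRBRBRBBRRB: Left { -2; -7/4; -27/16; -53/32; -423/256 }, Right { -211/128; -105/64; -13/8; -3/2; -1; 0 } — simplest -845/512
RRBRBRBBRRBB: Left { -2; -7/4; -27/16; -53/32; -423/256; -845/512 }, Right { -211/128; -105/64; -13/8; -3/2; -1; 0 } — simplest -1689/1024
RRBRBRBBRRBBB: Left { -2; -7/4; -27/16; -53/32; -423/256; -845/512; -1689/1024 }, Right { -211/128; -105/64; -13/8; -3/2; -1; 0 } — simplest -3377/2048
RRBRBRBBRRBBBB: Left { -2; -7/4; -27/16; -53/32; -423/256; -845/512; -1689/1024; -3377/2048 }, Right { -211/128; -105/64; -13/8; -3/2; -1; 0 } — simplest -6753/4096
RRBRBRBBRRBBBBR: Left { -2; -7/4; -27/16; -53/32; -423/256; -845/512; -1689/1024; -3377/2048 }, Right { -6753/4096; -211/128; -105/64; -13/8; -3/2; -1; 0 } — simplest -13507/8192

-13507/8192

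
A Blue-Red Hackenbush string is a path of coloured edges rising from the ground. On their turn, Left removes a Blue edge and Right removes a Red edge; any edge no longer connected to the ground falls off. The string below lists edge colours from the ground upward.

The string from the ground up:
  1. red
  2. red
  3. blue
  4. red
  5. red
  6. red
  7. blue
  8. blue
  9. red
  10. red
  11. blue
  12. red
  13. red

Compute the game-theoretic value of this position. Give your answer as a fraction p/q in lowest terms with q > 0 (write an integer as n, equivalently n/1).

-3895/2048

g_1 [r]  L=[∅]  R=[0]  = -1
g_2 [rr]  L=[∅]  R=[-1, 0]  = -2
g_3 [rrb]  L=[-2]  R=[-1, 0]  = -3/2
g_4 [rrbr]  L=[-2]  R=[-3/2, -1, 0]  = -7/4
g_5 [rrbrr]  L=[-2]  R=[-7/4, -3/2, -1, 0]  = -15/8
g_6 [rrbrrr]  L=[-2]  R=[-15/8, -7/4, -3/2, -1, 0]  = -31/16
g_7 [rrbrrrb]  L=[-2, -31/16]  R=[-15/8, -7/4, -3/2, -1, 0]  = -61/32
g_8 [rrbrrrbb]  L=[-2, -31/16, -61/32]  R=[-15/8, -7/4, -3/2, -1, 0]  = -121/64
g_9 [rrbrrrbbr]  L=[-2, -31/16, -61/32]  R=[-121/64, -15/8, -7/4, -3/2, -1, 0]  = -243/128
g_10 [rrbrrrbbrr]  L=[-2, -31/16, -61/32]  R=[-243/128, -121/64, -15/8, -7/4, -3/2, -1, 0]  = -487/256
g_11 [rrbrrrbbrrb]  L=[-2, -31/16, -61/32, -487/256]  R=[-243/128, -121/64, -15/8, -7/4, -3/2, -1, 0]  = -973/512
g_12 [rrbrrrbbrrbr]  L=[-2, -31/16, -61/32, -487/256]  R=[-973/512, -243/128, -121/64, -15/8, -7/4, -3/2, -1, 0]  = -1947/1024
g_13 [rrbrrrbbrrbrr]  L=[-2, -31/16, -61/32, -487/256]  R=[-1947/1024, -973/512, -243/128, -121/64, -15/8, -7/4, -3/2, -1, 0]  = -3895/2048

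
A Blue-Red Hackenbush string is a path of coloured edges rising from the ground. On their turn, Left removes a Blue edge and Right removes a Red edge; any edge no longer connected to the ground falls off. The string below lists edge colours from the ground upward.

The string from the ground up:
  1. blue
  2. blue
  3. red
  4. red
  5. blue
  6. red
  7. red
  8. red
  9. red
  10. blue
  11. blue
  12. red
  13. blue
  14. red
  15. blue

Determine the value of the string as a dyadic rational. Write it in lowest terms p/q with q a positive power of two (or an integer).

10347/8192

g(b) = { 0 | · } => 1
g(bb) = { 0, 1 | · } => 2
g(bbr) = { 0, 1 | 2 } => 3/2
g(bbrr) = { 0, 1 | 3/2, 2 } => 5/4
g(bbrrb) = { 0, 1, 5/4 | 3/2, 2 } => 11/8
g(bbrrbr) = { 0, 1, 5/4 | 11/8, 3/2, 2 } => 21/16
g(bbrrbrr) = { 0, 1, 5/4 | 21/16, 11/8, 3/2, 2 } => 41/32
g(bbrrbrrr) = { 0, 1, 5/4 | 41/32, 21/16, 11/8, 3/2, 2 } => 81/64
g(bbrrbrrrr) = { 0, 1, 5/4 | 81/64, 41/32, 21/16, 11/8, 3/2, 2 } => 161/128
g(bbrrbrrrrb) = { 0, 1, 5/4, 161/128 | 81/64, 41/32, 21/16, 11/8, 3/2, 2 } => 323/256
g(bbrrbrrrrbb) = { 0, 1, 5/4, 161/128, 323/256 | 81/64, 41/32, 21/16, 11/8, 3/2, 2 } => 647/512
g(bbrrbrrrrbbr) = { 0, 1, 5/4, 161/128, 323/256 | 647/512, 81/64, 41/32, 21/16, 11/8, 3/2, 2 } => 1293/1024
g(bbrrbrrrrbbrb) = { 0, 1, 5/4, 161/128, 323/256, 1293/1024 | 647/512, 81/64, 41/32, 21/16, 11/8, 3/2, 2 } => 2587/2048
g(bbrrbrrrrbbrbr) = { 0, 1, 5/4, 161/128, 323/256, 1293/1024 | 2587/2048, 647/512, 81/64, 41/32, 21/16, 11/8, 3/2, 2 } => 5173/4096
g(bbrrbrrrrbbrbrb) = { 0, 1, 5/4, 161/128, 323/256, 1293/1024, 5173/4096 | 2587/2048, 647/512, 81/64, 41/32, 21/16, 11/8, 3/2, 2 } => 10347/8192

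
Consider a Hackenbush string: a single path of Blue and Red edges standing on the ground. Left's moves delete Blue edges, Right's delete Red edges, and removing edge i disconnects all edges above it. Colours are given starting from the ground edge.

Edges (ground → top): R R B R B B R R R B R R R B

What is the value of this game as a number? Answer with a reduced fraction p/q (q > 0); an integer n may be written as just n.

-6621/4096

Build G(s[:k]) for k = 1..14, string s = R R B R B B R R R B R R R B.
edge 1 of 14 (R): { none | 0 } = -1
edge 2 of 14 (R): { none | -1,0 } = -2
edge 3 of 14 (B): { -2 | -1,0 } = -3/2
edge 4 of 14 (R): { -2 | -3/2,-1,0 } = -7/4
edge 5 of 14 (B): { -2,-7/4 | -3/2,-1,0 } = -13/8
edge 6 of 14 (B): { -2,-7/4,-13/8 | -3/2,-1,0 } = -25/16
edge 7 of 14 (R): { -2,-7/4,-13/8 | -25/16,-3/2,-1,0 } = -51/32
edge 8 of 14 (R): { -2,-7/4,-13/8 | -51/32,-25/16,-3/2,-1,0 } = -103/64
edge 9 of 14 (R): { -2,-7/4,-13/8 | -103/64,-51/32,-25/16,-3/2,-1,0 } = -207/128
edge 10 of 14 (B): { -2,-7/4,-13/8,-207/128 | -103/64,-51/32,-25/16,-3/2,-1,0 } = -413/256
edge 11 of 14 (R): { -2,-7/4,-13/8,-207/128 | -413/256,-103/64,-51/32,-25/16,-3/2,-1,0 } = -827/512
edge 12 of 14 (R): { -2,-7/4,-13/8,-207/128 | -827/512,-413/256,-103/64,-51/32,-25/16,-3/2,-1,0 } = -1655/1024
edge 13 of 14 (R): { -2,-7/4,-13/8,-207/128 | -1655/1024,-827/512,-413/256,-103/64,-51/32,-25/16,-3/2,-1,0 } = -3311/2048
edge 14 of 14 (B): { -2,-7/4,-13/8,-207/128,-3311/2048 | -1655/1024,-827/512,-413/256,-103/64,-51/32,-25/16,-3/2,-1,0 } = -6621/4096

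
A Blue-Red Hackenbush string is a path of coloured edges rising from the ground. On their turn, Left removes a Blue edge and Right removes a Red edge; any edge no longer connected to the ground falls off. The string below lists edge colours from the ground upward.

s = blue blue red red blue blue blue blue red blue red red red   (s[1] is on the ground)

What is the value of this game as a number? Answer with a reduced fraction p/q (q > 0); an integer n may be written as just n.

3025/2048

val_1 [b]  L=[0]  R=[none]  => 1
val_2 [bb]  L=[0 1]  R=[none]  => 2
val_3 [bbr]  L=[0 1]  R=[2]  => 3/2
val_4 [bbrr]  L=[0 1]  R=[3/2 2]  => 5/4
val_5 [bbrrb]  L=[0 1 5/4]  R=[3/2 2]  => 11/8
val_6 [bbrrbb]  L=[0 1 5/4 11/8]  R=[3/2 2]  => 23/16
val_7 [bbrrbbb]  L=[0 1 5/4 11/8 23/16]  R=[3/2 2]  => 47/32
val_8 [bbrrbbbb]  L=[0 1 5/4 11/8 23/16 47/32]  R=[3/2 2]  => 95/64
val_9 [bbrrbbbbr]  L=[0 1 5/4 11/8 23/16 47/32]  R=[95/64 3/2 2]  => 189/128
val_10 [bbrrbbbbrb]  L=[0 1 5/4 11/8 23/16 47/32 189/128]  R=[95/64 3/2 2]  => 379/256
val_11 [bbrrbbbbrbr]  L=[0 1 5/4 11/8 23/16 47/32 189/128]  R=[379/256 95/64 3/2 2]  => 757/512
val_12 [bbrrbbbbrbrr]  L=[0 1 5/4 11/8 23/16 47/32 189/128]  R=[757/512 379/256 95/64 3/2 2]  => 1513/1024
val_13 [bbrrbbbbrbrrr]  L=[0 1 5/4 11/8 23/16 47/32 189/128]  R=[1513/1024 757/512 379/256 95/64 3/2 2]  => 3025/2048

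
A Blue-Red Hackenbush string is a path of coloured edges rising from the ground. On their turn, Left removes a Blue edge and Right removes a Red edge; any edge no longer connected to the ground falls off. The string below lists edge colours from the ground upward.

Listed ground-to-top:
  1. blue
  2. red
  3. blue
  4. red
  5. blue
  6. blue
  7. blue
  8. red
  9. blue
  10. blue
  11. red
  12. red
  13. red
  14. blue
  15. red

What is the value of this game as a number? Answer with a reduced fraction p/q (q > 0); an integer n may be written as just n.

11973/16384

Build G(s[:k]) for k = 1..15, string s = blue red blue red blue blue blue red blue blue red red red blue red.
1 of 15 · b · max L 0 · min R +∞ => 1
2 of 15 · br · max L 0 · min R 1 => 1/2
3 of 15 · brb · max L 1/2 · min R 1 => 3/4
4 of 15 · brbr · max L 1/2 · min R 3/4 => 5/8
5 of 15 · brbrb · max L 5/8 · min R 3/4 => 11/16
6 of 15 · brbrbb · max L 11/16 · min R 3/4 => 23/32
7 of 15 · brbrbbb · max L 23/32 · min R 3/4 => 47/64
8 of 15 · brbrbbbr · max L 23/32 · min R 47/64 => 93/128
9 of 15 · brbrbbbrb · max L 93/128 · min R 47/64 => 187/256
10 of 15 · brbrbbbrbb · max L 187/256 · min R 47/64 => 375/512
11 of 15 · brbrbbbrbbr · max L 187/256 · min R 375/512 => 749/1024
12 of 15 · brbrbbbrbbrr · max L 187/256 · min R 749/1024 => 1497/2048
13 of 15 · brbrbbbrbbrrr · max L 187/256 · min R 1497/2048 => 2993/4096
14 of 15 · brbrbbbrbbrrrb · max L 2993/4096 · min R 1497/2048 => 5987/8192
15 of 15 · brbrbbbrbbrrrbr · max L 2993/4096 · min R 5987/8192 => 11973/16384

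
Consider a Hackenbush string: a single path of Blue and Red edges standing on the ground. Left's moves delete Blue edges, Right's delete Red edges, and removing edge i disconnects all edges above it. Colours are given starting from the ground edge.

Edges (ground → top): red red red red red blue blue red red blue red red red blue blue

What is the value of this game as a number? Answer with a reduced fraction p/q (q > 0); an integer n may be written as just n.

1 of 15 · r · max L −∞ · min R 0 -> -1
2 of 15 · rr · max L −∞ · min R -1 -> -2
3 of 15 · rrr · max L −∞ · min R -2 -> -3
4 of 15 · rrrr · max L −∞ · min R -3 -> -4
5 of 15 · rrrrr · max L −∞ · min R -4 -> -5
6 of 15 · rrrrrb · max L -5 · min R -4 -> -9/2
7 of 15 · rrrrrbb · max L -9/2 · min R -4 -> -17/4
8 of 15 · rrrrrbbr · max L -9/2 · min R -17/4 -> -35/8
9 of 15 · rrrrrbbrr · max L -9/2 · min R -35/8 -> -71/16
10 of 15 · rrrrrbbrrb · max L -71/16 · min R -35/8 -> -141/32
11 of 15 · rrrrrbbrrbr · max L -71/16 · min R -141/32 -> -283/64
12 of 15 · rrrrrbbrrbrr · max L -71/16 · min R -283/64 -> -567/128
13 of 15 · rrrrrbbrrbrrr · max L -71/16 · min R -567/128 -> -1135/256
14 of 15 · rrrrrbbrrbrrrb · max L -1135/256 · min R -567/128 -> -2269/512
15 of 15 · rrrrrbbrrbrrrbb · max L -2269/512 · min R -567/128 -> -4537/1024

-4537/1024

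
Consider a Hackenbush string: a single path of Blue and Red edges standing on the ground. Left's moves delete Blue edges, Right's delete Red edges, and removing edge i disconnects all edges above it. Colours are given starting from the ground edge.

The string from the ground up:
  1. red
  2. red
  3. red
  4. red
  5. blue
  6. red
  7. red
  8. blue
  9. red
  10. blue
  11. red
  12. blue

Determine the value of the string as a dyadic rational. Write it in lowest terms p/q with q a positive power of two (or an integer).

-981/256

edge 1 of 12 (red): { ∅ | 0 } → -1
edge 2 of 12 (red): { ∅ | -1, 0 } → -2
edge 3 of 12 (red): { ∅ | -2, -1, 0 } → -3
edge 4 of 12 (red): { ∅ | -3, -2, -1, 0 } → -4
edge 5 of 12 (blue): { -4 | -3, -2, -1, 0 } → -7/2
edge 6 of 12 (red): { -4 | -7/2, -3, -2, -1, 0 } → -15/4
edge 7 of 12 (red): { -4 | -15/4, -7/2, -3, -2, -1, 0 } → -31/8
edge 8 of 12 (blue): { -4, -31/8 | -15/4, -7/2, -3, -2, -1, 0 } → -61/16
edge 9 of 12 (red): { -4, -31/8 | -61/16, -15/4, -7/2, -3, -2, -1, 0 } → -123/32
edge 10 of 12 (blue): { -4, -31/8, -123/32 | -61/16, -15/4, -7/2, -3, -2, -1, 0 } → -245/64
edge 11 of 12 (red): { -4, -31/8, -123/32 | -245/64, -61/16, -15/4, -7/2, -3, -2, -1, 0 } → -491/128
edge 12 of 12 (blue): { -4, -31/8, -123/32, -491/128 | -245/64, -61/16, -15/4, -7/2, -3, -2, -1, 0 } → -981/256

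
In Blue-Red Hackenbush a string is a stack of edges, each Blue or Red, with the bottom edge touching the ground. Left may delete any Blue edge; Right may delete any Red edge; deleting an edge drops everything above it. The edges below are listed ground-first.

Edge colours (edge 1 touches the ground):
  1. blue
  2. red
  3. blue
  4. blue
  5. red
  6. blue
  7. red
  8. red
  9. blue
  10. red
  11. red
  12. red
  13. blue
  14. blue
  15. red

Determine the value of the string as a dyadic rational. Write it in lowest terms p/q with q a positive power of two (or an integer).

step 1: add blue to get b; options L={ 0 } R={ · } → 1
step 2: add red to get br; options L={ 0 } R={ 1 } → 1/2
step 3: add blue to get brb; options L={ 0, 1/2 } R={ 1 } → 3/4
step 4: add blue to get brbb; options L={ 0, 1/2, 3/4 } R={ 1 } → 7/8
step 5: add red to get brbbr; options L={ 0, 1/2, 3/4 } R={ 7/8, 1 } → 13/16
step 6: add blue to get brbbrb; options L={ 0, 1/2, 3/4, 13/16 } R={ 7/8, 1 } → 27/32
step 7: add red to get brbbrbr; options L={ 0, 1/2, 3/4, 13/16 } R={ 27/32, 7/8, 1 } → 53/64
step 8: add red to get brbbrbrr; options L={ 0, 1/2, 3/4, 13/16 } R={ 53/64, 27/32, 7/8, 1 } → 105/128
step 9: add blue to get brbbrbrrb; options L={ 0, 1/2, 3/4, 13/16, 105/128 } R={ 53/64, 27/32, 7/8, 1 } → 211/256
step 10: add red to get brbbrbrrbr; options L={ 0, 1/2, 3/4, 13/16, 105/128 } R={ 211/256, 53/64, 27/32, 7/8, 1 } → 421/512
step 11: add red to get brbbrbrrbrr; options L={ 0, 1/2, 3/4, 13/16, 105/128 } R={ 421/512, 211/256, 53/64, 27/32, 7/8, 1 } → 841/1024
step 12: add red to get brbbrbrrbrrr; options L={ 0, 1/2, 3/4, 13/16, 105/128 } R={ 841/1024, 421/512, 211/256, 53/64, 27/32, 7/8, 1 } → 1681/2048
step 13: add blue to get brbbrbrrbrrrb; options L={ 0, 1/2, 3/4, 13/16, 105/128, 1681/2048 } R={ 841/1024, 421/512, 211/256, 53/64, 27/32, 7/8, 1 } → 3363/4096
step 14: add blue to get brbbrbrrbrrrbb; options L={ 0, 1/2, 3/4, 13/16, 105/128, 1681/2048, 3363/4096 } R={ 841/1024, 421/512, 211/256, 53/64, 27/32, 7/8, 1 } → 6727/8192
step 15: add red to get brbbrbrrbrrrbbr; options L={ 0, 1/2, 3/4, 13/16, 105/128, 1681/2048, 3363/4096 } R={ 6727/8192, 841/1024, 421/512, 211/256, 53/64, 27/32, 7/8, 1 } → 13453/16384

13453/16384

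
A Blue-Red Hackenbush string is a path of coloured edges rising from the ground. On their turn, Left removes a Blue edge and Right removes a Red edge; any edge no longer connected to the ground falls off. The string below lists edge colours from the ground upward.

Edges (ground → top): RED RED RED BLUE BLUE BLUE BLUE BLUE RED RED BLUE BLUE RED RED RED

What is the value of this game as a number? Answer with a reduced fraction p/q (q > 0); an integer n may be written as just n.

-8399/4096

G(R) = { ∅ | 0 } — -1
G(RR) = { ∅ | -1; 0 } — -2
G(RRR) = { ∅ | -2; -1; 0 } — -3
G(RRRB) = { -3 | -2; -1; 0 } — -5/2
G(RRRBB) = { -3; -5/2 | -2; -1; 0 } — -9/4
G(RRRBBB) = { -3; -5/2; -9/4 | -2; -1; 0 } — -17/8
G(RRRBBBB) = { -3; -5/2; -9/4; -17/8 | -2; -1; 0 } — -33/16
G(RRRBBBBB) = { -3; -5/2; -9/4; -17/8; -33/16 | -2; -1; 0 } — -65/32
G(RRRBBBBBR) = { -3; -5/2; -9/4; -17/8; -33/16 | -65/32; -2; -1; 0 } — -131/64
G(RRRBBBBBRR) = { -3; -5/2; -9/4; -17/8; -33/16 | -131/64; -65/32; -2; -1; 0 } — -263/128
G(RRRBBBBBRRB) = { -3; -5/2; -9/4; -17/8; -33/16; -263/128 | -131/64; -65/32; -2; -1; 0 } — -525/256
G(RRRBBBBBRRBB) = { -3; -5/2; -9/4; -17/8; -33/16; -263/128; -525/256 | -131/64; -65/32; -2; -1; 0 } — -1049/512
G(RRRBBBBBRRBBR) = { -3; -5/2; -9/4; -17/8; -33/16; -263/128; -525/256 | -1049/512; -131/64; -65/32; -2; -1; 0 } — -2099/1024
G(RRRBBBBBRRBBRR) = { -3; -5/2; -9/4; -17/8; -33/16; -263/128; -525/256 | -2099/1024; -1049/512; -131/64; -65/32; -2; -1; 0 } — -4199/2048
G(RRRBBBBBRRBBRRR) = { -3; -5/2; -9/4; -17/8; -33/16; -263/128; -525/256 | -4199/2048; -2099/1024; -1049/512; -131/64; -65/32; -2; -1; 0 } — -8399/4096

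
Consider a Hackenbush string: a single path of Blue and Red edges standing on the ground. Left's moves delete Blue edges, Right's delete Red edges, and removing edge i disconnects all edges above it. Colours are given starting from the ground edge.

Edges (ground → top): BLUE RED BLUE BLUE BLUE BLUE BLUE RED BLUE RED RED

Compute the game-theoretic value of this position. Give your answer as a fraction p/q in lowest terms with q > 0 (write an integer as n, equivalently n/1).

1001/1024

edge 1 of 11 (BLUE): { 0 | none } — 1
edge 2 of 11 (RED): { 0 | 1 } — 1/2
edge 3 of 11 (BLUE): { 0; 1/2 | 1 } — 3/4
edge 4 of 11 (BLUE): { 0; 1/2; 3/4 | 1 } — 7/8
edge 5 of 11 (BLUE): { 0; 1/2; 3/4; 7/8 | 1 } — 15/16
edge 6 of 11 (BLUE): { 0; 1/2; 3/4; 7/8; 15/16 | 1 } — 31/32
edge 7 of 11 (BLUE): { 0; 1/2; 3/4; 7/8; 15/16; 31/32 | 1 } — 63/64
edge 8 of 11 (RED): { 0; 1/2; 3/4; 7/8; 15/16; 31/32 | 63/64; 1 } — 125/128
edge 9 of 11 (BLUE): { 0; 1/2; 3/4; 7/8; 15/16; 31/32; 125/128 | 63/64; 1 } — 251/256
edge 10 of 11 (RED): { 0; 1/2; 3/4; 7/8; 15/16; 31/32; 125/128 | 251/256; 63/64; 1 } — 501/512
edge 11 of 11 (RED): { 0; 1/2; 3/4; 7/8; 15/16; 31/32; 125/128 | 501/512; 251/256; 63/64; 1 } — 1001/1024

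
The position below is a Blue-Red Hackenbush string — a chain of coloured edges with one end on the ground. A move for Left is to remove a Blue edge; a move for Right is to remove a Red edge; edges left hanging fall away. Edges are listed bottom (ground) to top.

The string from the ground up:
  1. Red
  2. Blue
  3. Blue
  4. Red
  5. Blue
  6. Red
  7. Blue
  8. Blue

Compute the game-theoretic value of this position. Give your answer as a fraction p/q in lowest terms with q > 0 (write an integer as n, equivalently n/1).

-41/128

R: Left { ∅ }, Right { 0 } -> simplest -1
RB: Left { -1 }, Right { 0 } -> simplest -1/2
RBB: Left { -1 -1/2 }, Right { 0 } -> simplest -1/4
RBBR: Left { -1 -1/2 }, Right { -1/4 0 } -> simplest -3/8
RBBRB: Left { -1 -1/2 -3/8 }, Right { -1/4 0 } -> simplest -5/16
RBBRBR: Left { -1 -1/2 -3/8 }, Right { -5/16 -1/4 0 } -> simplest -11/32
RBBRBRB: Left { -1 -1/2 -3/8 -11/32 }, Right { -5/16 -1/4 0 } -> simplest -21/64
RBBRBRBB: Left { -1 -1/2 -3/8 -11/32 -21/64 }, Right { -5/16 -1/4 0 } -> simplest -41/128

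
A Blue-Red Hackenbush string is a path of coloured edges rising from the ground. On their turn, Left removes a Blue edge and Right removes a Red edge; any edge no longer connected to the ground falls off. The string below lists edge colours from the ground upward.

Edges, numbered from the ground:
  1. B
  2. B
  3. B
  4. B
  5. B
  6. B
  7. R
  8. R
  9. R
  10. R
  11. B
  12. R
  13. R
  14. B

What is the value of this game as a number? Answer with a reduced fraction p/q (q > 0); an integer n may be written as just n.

1299/256

Recurse on prefixes of the 14-edge string B B B B B B R R R R B R R B:
B: Left { 0 }, Right { (no moves) } — simplest 1
BB: Left { 0; 1 }, Right { (no moves) } — simplest 2
BBB: Left { 0; 1; 2 }, Right { (no moves) } — simplest 3
BBBB: Left { 0; 1; 2; 3 }, Right { (no moves) } — simplest 4
BBBBB: Left { 0; 1; 2; 3; 4 }, Right { (no moves) } — simplest 5
BBBBBB: Left { 0; 1; 2; 3; 4; 5 }, Right { (no moves) } — simplest 6
BBBBBBR: Left { 0; 1; 2; 3; 4; 5 }, Right { 6 } — simplest 11/2
BBBBBBRR: Left { 0; 1; 2; 3; 4; 5 }, Right { 11/2; 6 } — simplest 21/4
BBBBBBRRR: Left { 0; 1; 2; 3; 4; 5 }, Right { 21/4; 11/2; 6 } — simplest 41/8
BBBBBBRRRR: Left { 0; 1; 2; 3; 4; 5 }, Right { 41/8; 21/4; 11/2; 6 } — simplest 81/16
BBBBBBRRRRB: Left { 0; 1; 2; 3; 4; 5; 81/16 }, Right { 41/8; 21/4; 11/2; 6 } — simplest 163/32
BBBBBBRRRRBR: Left { 0; 1; 2; 3; 4; 5; 81/16 }, Right { 163/32; 41/8; 21/4; 11/2; 6 } — simplest 325/64
BBBBBBRRRRBRR: Left { 0; 1; 2; 3; 4; 5; 81/16 }, Right { 325/64; 163/32; 41/8; 21/4; 11/2; 6 } — simplest 649/128
BBBBBBRRRRBRRB: Left { 0; 1; 2; 3; 4; 5; 81/16; 649/128 }, Right { 325/64; 163/32; 41/8; 21/4; 11/2; 6 } — simplest 1299/256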